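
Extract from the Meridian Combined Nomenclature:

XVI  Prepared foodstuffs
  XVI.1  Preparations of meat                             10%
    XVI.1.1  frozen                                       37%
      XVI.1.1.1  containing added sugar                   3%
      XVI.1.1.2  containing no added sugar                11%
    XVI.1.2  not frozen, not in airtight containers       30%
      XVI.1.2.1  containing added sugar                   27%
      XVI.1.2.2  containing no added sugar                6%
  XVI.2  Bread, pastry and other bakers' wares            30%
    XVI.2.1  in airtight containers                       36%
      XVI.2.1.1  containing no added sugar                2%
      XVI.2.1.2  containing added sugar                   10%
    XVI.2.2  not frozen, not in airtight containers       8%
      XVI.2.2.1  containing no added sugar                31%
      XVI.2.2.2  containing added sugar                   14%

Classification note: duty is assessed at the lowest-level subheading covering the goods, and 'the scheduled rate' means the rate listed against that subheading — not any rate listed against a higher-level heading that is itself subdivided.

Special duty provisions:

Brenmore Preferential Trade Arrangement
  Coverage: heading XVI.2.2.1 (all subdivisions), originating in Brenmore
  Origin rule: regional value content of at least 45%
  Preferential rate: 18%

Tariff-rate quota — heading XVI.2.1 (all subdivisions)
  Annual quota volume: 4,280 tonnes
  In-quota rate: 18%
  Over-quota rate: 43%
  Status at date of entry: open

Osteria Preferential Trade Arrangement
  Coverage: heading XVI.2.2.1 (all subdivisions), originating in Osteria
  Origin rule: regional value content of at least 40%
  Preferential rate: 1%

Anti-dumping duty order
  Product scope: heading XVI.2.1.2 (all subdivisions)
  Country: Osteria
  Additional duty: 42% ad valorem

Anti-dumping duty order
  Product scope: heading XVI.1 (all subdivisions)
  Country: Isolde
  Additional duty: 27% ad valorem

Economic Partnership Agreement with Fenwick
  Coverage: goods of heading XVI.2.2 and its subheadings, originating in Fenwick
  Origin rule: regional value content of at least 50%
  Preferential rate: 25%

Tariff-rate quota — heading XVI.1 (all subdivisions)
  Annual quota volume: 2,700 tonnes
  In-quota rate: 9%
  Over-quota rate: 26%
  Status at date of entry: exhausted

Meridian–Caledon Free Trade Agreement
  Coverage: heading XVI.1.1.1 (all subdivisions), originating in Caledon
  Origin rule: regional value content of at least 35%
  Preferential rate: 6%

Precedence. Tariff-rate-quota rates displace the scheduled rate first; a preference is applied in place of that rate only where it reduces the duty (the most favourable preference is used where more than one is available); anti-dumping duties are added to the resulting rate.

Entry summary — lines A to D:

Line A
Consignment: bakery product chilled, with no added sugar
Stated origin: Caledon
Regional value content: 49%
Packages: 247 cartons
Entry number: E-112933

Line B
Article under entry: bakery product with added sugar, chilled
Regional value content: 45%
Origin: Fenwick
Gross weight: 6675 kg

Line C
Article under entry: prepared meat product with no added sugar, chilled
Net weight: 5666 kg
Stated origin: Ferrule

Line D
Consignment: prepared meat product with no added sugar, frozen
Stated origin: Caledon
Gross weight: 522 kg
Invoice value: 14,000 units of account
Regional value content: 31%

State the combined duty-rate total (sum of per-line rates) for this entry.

97%

Line A: bakery product → XVI.2; chilled → XVI.2.2; with no added sugar → XVI.2.2.1. Scheduled 31%. Caledon agreement on XVI.1.1.1: XVI.2.2.1 not covered. → 31%.
Line B: bakery product → XVI.2; chilled → XVI.2.2; with added sugar → XVI.2.2.2. Scheduled 14%. Fenwick agreement on XVI.2.2: RVC < 50%. → 14%.
Line C: prepared meat product → XVI.1; chilled → XVI.1.2; with no added sugar → XVI.1.2.2. Scheduled 6%. quota on XVI.1 exhausted → over-quota 26%. → 26%.
Line D: prepared meat product → XVI.1; frozen → XVI.1.1; with no added sugar → XVI.1.1.2. Scheduled 11%. quota on XVI.1 exhausted → over-quota 26%; Caledon agreement on XVI.1.1.1: XVI.1.1.2 not covered. → 26%.
Sum: 31% + 14% + 26% + 26% = 97%.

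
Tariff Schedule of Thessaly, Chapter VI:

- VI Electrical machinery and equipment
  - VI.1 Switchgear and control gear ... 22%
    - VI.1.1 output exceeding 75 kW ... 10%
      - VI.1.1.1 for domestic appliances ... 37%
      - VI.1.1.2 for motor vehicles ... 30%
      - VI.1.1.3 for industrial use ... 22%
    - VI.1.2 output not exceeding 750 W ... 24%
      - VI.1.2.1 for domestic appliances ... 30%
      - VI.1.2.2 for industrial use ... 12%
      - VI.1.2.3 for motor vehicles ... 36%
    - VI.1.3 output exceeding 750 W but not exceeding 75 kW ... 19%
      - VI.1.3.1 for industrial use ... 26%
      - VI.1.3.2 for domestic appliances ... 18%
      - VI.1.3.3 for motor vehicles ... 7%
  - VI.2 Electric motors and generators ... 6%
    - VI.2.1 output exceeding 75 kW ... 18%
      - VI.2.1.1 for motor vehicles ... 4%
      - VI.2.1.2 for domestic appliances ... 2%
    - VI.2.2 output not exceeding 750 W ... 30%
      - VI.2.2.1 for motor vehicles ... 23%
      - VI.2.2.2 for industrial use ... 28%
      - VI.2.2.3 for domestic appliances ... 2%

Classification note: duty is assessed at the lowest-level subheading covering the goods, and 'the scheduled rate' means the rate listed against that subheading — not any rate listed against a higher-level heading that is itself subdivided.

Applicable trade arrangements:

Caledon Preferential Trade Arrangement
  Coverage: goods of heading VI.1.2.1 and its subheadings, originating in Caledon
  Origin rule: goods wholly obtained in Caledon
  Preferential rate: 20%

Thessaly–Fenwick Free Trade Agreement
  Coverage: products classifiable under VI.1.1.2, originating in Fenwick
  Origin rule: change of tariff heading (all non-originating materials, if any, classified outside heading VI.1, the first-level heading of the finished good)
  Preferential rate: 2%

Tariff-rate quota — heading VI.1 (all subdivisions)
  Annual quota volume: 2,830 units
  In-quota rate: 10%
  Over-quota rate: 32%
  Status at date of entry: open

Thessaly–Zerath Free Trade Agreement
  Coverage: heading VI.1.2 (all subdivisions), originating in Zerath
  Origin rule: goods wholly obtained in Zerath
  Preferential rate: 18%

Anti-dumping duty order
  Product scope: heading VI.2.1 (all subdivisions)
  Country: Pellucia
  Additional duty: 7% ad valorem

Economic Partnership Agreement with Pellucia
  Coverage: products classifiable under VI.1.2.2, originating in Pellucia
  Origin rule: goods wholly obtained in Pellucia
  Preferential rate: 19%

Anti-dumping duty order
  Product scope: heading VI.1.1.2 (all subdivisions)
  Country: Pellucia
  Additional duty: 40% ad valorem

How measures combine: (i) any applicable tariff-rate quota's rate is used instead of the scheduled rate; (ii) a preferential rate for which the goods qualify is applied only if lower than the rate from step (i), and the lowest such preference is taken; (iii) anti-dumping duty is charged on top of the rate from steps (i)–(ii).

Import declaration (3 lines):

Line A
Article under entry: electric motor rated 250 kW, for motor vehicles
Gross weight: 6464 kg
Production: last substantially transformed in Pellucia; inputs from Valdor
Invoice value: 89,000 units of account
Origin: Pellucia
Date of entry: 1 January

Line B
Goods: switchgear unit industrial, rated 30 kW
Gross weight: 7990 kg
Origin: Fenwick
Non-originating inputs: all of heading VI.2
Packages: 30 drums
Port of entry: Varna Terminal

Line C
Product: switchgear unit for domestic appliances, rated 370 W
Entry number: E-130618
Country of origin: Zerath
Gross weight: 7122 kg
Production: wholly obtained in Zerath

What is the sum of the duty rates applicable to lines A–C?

Line A: electric motor → VI.2; rated 250 kW → VI.2.1; for motor vehicles → VI.2.1.1. Scheduled 4%. Pellucia agreement on VI.1.2.2: VI.2.1.1 not covered; anti-dumping (Pellucia, VI.2.1): +7%; total 4% + 7% = 11%. → 11%.
Line B: switchgear unit → VI.1; rated 30 kW → VI.1.3; industrial → VI.1.3.1. Scheduled 26%. quota on VI.1 open → in-quota 10%; Fenwick agreement on VI.1.1.2: VI.1.3.1 not covered. → 10%.
Line C: switchgear unit → VI.1; rated 370 W → VI.1.2; for domestic appliances → VI.1.2.1. Scheduled 30%. quota on VI.1 open → in-quota 10%; Zerath agreement on VI.1.2: wholly obtained → 18% available; preference 18% not lower than 10% → no reduction. → 10%.
Sum: 11% + 10% + 10% = 31%.

31%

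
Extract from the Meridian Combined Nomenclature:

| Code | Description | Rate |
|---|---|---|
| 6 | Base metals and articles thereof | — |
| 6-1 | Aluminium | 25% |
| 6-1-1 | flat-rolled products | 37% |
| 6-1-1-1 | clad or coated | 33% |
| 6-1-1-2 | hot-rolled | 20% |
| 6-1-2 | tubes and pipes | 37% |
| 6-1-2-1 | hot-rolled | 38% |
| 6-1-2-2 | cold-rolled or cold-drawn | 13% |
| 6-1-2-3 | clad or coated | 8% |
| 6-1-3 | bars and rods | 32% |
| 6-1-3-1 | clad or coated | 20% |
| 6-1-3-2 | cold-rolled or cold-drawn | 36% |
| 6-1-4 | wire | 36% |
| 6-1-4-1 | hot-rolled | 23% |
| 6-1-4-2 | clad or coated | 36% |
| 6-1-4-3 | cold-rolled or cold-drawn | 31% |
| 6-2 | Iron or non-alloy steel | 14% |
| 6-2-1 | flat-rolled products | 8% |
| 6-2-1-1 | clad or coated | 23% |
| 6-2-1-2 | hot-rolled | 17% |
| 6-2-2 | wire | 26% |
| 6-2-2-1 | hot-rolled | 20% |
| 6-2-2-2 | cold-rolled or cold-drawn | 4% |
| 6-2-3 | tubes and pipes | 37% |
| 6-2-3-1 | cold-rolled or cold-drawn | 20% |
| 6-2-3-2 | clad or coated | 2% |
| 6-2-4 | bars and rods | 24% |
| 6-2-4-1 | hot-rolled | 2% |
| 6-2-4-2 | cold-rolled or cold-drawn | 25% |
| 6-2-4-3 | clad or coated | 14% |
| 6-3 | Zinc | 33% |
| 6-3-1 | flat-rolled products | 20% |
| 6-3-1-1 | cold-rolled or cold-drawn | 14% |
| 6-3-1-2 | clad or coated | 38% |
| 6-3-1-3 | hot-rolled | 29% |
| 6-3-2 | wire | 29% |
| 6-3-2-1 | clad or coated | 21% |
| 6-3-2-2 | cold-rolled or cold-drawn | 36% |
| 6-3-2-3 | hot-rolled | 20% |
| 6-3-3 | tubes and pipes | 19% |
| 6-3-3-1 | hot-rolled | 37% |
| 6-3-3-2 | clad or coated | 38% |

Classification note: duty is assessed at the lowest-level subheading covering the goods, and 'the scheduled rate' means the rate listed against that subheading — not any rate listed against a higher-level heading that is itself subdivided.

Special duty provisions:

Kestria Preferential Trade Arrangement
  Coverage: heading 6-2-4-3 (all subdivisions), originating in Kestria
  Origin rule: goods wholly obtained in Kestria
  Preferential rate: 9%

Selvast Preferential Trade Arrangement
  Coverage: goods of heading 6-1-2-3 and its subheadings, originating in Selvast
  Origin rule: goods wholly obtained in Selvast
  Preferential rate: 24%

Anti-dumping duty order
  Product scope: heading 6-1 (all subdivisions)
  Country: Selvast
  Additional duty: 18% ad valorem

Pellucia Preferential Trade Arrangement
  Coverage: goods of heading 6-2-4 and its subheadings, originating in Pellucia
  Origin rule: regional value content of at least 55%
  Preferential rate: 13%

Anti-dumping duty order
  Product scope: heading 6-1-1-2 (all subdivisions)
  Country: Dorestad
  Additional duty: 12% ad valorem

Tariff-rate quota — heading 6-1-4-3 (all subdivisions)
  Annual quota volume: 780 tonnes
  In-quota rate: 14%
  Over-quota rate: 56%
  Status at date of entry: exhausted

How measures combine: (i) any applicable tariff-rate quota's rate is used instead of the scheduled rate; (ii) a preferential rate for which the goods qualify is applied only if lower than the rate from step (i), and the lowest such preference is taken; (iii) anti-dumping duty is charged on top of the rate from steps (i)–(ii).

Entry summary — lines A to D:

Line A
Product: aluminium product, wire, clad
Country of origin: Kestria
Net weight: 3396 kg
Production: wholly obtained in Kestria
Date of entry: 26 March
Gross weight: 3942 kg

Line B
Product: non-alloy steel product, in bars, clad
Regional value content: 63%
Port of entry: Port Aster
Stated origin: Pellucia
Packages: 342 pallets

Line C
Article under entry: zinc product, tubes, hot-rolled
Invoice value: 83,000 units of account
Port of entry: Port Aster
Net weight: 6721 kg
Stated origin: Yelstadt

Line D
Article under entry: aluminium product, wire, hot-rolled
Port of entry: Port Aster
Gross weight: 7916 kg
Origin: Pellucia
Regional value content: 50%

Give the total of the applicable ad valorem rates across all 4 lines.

Line A: aluminium → 6-1; wire → 6-1-4; clad → 6-1-4-2. Scheduled 36%. Kestria agreement on 6-2-4-3: 6-1-4-2 not covered. → 36%.
Line B: non-alloy steel → 6-2; in bars → 6-2-4; clad → 6-2-4-3. Scheduled 14%. Pellucia agreement on 6-2-4: RVC ≥ 55% → 13% available; preferential 13%. → 13%.
Line C: zinc → 6-3; tubes → 6-3-3; hot-rolled → 6-3-3-1. Scheduled 37%. No special measure applies. → 37%.
Line D: aluminium → 6-1; wire → 6-1-4; hot-rolled → 6-1-4-1. Scheduled 23%. Pellucia agreement on 6-2-4: 6-1-4-1 not covered. → 23%.
Sum: 36% + 13% + 37% + 23% = 109%.

109%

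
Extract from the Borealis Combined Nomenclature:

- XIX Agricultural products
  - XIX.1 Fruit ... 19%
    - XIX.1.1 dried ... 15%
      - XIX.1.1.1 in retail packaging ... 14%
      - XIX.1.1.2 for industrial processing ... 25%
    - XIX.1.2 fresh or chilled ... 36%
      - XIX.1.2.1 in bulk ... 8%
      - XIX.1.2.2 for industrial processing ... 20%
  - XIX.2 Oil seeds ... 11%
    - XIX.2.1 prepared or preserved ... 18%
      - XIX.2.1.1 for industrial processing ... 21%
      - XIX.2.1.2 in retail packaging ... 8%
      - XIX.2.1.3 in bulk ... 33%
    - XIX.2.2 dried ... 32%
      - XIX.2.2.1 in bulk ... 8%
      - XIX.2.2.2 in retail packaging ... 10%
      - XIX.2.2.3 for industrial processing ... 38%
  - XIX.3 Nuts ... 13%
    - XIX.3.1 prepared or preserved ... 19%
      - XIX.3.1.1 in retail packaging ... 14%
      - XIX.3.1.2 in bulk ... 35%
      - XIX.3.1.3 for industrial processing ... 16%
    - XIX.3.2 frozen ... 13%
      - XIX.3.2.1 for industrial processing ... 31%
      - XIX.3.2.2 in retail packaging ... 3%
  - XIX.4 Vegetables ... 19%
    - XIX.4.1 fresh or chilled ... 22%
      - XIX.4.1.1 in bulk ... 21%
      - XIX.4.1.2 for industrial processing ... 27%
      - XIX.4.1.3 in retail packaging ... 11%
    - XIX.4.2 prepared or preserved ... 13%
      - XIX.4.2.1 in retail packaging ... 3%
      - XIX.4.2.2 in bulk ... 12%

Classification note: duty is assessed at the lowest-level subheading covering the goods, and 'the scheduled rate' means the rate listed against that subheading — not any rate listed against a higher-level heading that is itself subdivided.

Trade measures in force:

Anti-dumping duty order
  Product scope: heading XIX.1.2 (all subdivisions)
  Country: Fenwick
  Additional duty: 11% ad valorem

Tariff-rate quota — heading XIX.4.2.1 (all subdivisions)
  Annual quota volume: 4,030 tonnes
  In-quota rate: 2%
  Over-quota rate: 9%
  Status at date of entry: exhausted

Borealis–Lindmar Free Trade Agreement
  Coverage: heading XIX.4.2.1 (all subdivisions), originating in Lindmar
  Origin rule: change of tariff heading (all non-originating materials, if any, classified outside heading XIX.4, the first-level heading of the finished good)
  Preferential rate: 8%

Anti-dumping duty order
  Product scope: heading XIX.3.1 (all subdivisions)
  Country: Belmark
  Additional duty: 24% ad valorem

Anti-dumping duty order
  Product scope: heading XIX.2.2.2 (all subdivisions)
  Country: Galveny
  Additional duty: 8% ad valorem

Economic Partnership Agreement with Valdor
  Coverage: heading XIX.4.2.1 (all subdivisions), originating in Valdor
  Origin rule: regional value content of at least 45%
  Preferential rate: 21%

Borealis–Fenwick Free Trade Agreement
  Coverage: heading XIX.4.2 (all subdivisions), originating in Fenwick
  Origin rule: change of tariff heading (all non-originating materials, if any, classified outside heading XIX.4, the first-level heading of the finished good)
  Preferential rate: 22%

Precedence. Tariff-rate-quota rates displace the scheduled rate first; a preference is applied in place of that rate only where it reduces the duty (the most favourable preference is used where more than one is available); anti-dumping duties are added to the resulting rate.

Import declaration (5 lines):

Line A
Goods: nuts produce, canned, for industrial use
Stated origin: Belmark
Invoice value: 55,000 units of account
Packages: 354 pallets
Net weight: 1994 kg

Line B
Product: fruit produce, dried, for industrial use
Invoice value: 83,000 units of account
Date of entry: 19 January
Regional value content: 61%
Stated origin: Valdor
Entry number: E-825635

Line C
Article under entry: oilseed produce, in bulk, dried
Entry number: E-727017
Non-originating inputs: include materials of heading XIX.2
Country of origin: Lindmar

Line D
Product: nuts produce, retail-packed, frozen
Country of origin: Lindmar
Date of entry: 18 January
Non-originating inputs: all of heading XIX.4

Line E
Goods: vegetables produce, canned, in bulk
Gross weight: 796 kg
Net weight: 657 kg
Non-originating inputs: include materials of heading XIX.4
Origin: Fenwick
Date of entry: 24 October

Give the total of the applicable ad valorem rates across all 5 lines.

Line A: nuts → XIX.3; canned → XIX.3.1; for industrial use → XIX.3.1.3. Scheduled 16%. anti-dumping (Belmark, XIX.3.1): +24%; total 16% + 24% = 40%. → 40%.
Line B: fruit → XIX.1; dried → XIX.1.1; for industrial use → XIX.1.1.2. Scheduled 25%. Valdor agreement on XIX.4.2.1: XIX.1.1.2 not covered. → 25%.
Line C: oilseed → XIX.2; dried → XIX.2.2; in bulk → XIX.2.2.1. Scheduled 8%. Lindmar agreement on XIX.4.2.1: XIX.2.2.1 not covered. → 8%.
Line D: nuts → XIX.3; frozen → XIX.3.2; retail-packed → XIX.3.2.2. Scheduled 3%. Lindmar agreement on XIX.4.2.1: XIX.3.2.2 not covered. → 3%.
Line E: vegetables → XIX.4; canned → XIX.4.2; in bulk → XIX.4.2.2. Scheduled 12%. Fenwick agreement on XIX.4.2: CTH not met. → 12%.
Sum: 40% + 25% + 8% + 3% + 12% = 88%.

88%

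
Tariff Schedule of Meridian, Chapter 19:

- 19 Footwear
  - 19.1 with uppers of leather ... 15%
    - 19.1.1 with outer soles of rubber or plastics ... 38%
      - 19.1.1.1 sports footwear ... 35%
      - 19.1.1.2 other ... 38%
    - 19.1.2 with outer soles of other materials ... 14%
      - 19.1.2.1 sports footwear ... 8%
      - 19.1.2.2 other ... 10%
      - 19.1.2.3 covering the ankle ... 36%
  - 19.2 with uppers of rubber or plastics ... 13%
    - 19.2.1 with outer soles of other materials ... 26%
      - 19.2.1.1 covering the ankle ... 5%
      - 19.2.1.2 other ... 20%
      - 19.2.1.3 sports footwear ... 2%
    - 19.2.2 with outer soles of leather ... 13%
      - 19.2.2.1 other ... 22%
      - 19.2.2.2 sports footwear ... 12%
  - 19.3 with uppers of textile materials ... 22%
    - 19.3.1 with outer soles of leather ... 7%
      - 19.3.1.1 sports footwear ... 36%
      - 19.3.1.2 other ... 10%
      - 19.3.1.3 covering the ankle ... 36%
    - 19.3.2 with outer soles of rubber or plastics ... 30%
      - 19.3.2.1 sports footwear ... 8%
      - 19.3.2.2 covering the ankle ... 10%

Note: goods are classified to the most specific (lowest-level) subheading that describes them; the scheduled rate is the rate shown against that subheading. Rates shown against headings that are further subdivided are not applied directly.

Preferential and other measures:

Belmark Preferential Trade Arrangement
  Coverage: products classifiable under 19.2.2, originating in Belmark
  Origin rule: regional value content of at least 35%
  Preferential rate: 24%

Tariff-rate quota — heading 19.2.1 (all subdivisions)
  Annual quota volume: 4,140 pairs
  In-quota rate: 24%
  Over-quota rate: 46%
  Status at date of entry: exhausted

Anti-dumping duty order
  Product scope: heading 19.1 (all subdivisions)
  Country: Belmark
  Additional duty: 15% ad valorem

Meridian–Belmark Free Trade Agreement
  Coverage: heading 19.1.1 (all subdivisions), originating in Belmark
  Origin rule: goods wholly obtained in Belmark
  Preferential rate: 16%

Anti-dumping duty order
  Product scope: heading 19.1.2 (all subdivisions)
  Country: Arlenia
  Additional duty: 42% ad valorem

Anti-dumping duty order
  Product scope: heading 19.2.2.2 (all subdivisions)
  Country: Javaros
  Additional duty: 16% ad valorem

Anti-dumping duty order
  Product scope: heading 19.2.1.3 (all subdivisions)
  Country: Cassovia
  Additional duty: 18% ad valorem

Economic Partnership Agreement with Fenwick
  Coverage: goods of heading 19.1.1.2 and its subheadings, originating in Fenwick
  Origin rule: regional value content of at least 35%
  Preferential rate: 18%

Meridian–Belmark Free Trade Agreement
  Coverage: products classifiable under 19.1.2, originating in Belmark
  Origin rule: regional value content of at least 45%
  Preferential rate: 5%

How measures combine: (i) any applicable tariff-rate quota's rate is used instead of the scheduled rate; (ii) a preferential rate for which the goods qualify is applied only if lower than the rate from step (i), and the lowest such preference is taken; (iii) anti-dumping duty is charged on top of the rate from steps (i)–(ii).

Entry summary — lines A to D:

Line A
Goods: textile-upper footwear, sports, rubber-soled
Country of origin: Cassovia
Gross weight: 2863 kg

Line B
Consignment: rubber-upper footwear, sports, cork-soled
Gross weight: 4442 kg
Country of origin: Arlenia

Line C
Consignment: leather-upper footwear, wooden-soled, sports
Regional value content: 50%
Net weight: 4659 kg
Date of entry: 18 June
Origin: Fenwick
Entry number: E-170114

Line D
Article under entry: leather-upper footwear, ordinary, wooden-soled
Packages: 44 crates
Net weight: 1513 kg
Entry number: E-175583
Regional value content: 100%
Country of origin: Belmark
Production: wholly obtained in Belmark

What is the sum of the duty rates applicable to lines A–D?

Line A: textile-upper → 19.3; rubber-soled → 19.3.2; sports → 19.3.2.1. Scheduled 8%. No special measure applies. → 8%.
Line B: rubber-upper → 19.2; cork-soled → 19.2.1; sports → 19.2.1.3. Scheduled 2%. quota on 19.2.1 exhausted → over-quota 46%. → 46%.
Line C: leather-upper → 19.1; wooden-soled → 19.1.2; sports → 19.1.2.1. Scheduled 8%. Fenwick agreement on 19.1.1.2: 19.1.2.1 not covered. → 8%.
Line D: leather-upper → 19.1; wooden-soled → 19.1.2; ordinary → 19.1.2.2. Scheduled 10%. Belmark agreement on 19.2.2: 19.1.2.2 not covered; Belmark agreement on 19.1.1: 19.1.2.2 not covered; Belmark agreement on 19.1.2: RVC ≥ 45% → 5% available; preferential 5%; anti-dumping (Belmark, 19.1): +15%; total 5% + 15% = 20%. → 20%.
Sum: 8% + 46% + 8% + 20% = 82%.

82%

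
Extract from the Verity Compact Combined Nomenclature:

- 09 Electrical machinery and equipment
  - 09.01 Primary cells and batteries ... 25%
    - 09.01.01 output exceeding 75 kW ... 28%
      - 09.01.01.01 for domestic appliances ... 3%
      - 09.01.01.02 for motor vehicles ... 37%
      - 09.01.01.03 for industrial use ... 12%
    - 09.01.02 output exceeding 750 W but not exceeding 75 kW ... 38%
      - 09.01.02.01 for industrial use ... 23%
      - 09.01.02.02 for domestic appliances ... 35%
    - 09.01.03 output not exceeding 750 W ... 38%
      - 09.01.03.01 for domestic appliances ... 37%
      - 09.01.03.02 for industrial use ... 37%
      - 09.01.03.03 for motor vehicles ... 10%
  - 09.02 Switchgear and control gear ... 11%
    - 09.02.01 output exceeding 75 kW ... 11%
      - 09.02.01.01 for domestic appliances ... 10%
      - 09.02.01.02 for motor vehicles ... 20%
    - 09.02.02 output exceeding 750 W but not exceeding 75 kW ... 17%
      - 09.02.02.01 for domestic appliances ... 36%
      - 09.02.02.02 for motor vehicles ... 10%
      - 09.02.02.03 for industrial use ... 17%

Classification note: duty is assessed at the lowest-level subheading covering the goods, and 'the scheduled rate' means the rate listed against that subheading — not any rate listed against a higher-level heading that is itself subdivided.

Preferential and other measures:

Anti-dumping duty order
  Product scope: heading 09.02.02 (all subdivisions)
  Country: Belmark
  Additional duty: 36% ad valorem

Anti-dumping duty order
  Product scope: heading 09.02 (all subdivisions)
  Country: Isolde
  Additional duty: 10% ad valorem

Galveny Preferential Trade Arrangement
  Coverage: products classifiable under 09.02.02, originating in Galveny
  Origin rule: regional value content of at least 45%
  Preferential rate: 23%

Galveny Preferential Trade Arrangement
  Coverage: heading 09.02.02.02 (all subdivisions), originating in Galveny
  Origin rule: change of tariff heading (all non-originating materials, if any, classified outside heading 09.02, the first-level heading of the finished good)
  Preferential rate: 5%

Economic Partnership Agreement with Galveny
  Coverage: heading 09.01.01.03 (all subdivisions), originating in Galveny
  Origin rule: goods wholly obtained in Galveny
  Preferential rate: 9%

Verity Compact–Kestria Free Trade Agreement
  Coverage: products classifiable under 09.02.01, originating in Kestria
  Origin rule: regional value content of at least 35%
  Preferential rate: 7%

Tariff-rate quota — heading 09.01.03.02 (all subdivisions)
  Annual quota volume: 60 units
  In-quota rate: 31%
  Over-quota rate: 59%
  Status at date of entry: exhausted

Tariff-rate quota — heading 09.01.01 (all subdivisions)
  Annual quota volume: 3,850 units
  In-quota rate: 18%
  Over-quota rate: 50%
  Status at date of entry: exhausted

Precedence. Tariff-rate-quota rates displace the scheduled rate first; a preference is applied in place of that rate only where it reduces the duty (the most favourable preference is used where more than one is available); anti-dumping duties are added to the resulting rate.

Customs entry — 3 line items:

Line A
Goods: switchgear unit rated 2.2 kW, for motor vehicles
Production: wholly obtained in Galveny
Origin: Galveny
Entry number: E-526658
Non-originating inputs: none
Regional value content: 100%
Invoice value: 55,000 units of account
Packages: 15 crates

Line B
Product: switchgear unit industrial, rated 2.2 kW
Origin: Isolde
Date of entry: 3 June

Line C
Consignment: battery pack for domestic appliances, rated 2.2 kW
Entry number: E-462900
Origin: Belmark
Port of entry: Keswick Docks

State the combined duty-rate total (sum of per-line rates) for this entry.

Line A: switchgear unit → 09.02; rated 2.2 kW → 09.02.02; for motor vehicles → 09.02.02.02. Scheduled 10%. Galveny agreement on 09.02.02: RVC ≥ 45% → 23% available; Galveny agreement on 09.02.02.02: CTH met → 5% available; Galveny agreement on 09.01.01.03: 09.02.02.02 not covered; preferential 5%. → 5%.
Line B: switchgear unit → 09.02; rated 2.2 kW → 09.02.02; industrial → 09.02.02.03. Scheduled 17%. anti-dumping (Isolde, 09.02): +10%; total 17% + 10% = 27%. → 27%.
Line C: battery pack → 09.01; rated 2.2 kW → 09.01.02; for domestic appliances → 09.01.02.02. Scheduled 35%. No special measure applies. → 35%.
Sum: 5% + 27% + 35% = 67%.

67%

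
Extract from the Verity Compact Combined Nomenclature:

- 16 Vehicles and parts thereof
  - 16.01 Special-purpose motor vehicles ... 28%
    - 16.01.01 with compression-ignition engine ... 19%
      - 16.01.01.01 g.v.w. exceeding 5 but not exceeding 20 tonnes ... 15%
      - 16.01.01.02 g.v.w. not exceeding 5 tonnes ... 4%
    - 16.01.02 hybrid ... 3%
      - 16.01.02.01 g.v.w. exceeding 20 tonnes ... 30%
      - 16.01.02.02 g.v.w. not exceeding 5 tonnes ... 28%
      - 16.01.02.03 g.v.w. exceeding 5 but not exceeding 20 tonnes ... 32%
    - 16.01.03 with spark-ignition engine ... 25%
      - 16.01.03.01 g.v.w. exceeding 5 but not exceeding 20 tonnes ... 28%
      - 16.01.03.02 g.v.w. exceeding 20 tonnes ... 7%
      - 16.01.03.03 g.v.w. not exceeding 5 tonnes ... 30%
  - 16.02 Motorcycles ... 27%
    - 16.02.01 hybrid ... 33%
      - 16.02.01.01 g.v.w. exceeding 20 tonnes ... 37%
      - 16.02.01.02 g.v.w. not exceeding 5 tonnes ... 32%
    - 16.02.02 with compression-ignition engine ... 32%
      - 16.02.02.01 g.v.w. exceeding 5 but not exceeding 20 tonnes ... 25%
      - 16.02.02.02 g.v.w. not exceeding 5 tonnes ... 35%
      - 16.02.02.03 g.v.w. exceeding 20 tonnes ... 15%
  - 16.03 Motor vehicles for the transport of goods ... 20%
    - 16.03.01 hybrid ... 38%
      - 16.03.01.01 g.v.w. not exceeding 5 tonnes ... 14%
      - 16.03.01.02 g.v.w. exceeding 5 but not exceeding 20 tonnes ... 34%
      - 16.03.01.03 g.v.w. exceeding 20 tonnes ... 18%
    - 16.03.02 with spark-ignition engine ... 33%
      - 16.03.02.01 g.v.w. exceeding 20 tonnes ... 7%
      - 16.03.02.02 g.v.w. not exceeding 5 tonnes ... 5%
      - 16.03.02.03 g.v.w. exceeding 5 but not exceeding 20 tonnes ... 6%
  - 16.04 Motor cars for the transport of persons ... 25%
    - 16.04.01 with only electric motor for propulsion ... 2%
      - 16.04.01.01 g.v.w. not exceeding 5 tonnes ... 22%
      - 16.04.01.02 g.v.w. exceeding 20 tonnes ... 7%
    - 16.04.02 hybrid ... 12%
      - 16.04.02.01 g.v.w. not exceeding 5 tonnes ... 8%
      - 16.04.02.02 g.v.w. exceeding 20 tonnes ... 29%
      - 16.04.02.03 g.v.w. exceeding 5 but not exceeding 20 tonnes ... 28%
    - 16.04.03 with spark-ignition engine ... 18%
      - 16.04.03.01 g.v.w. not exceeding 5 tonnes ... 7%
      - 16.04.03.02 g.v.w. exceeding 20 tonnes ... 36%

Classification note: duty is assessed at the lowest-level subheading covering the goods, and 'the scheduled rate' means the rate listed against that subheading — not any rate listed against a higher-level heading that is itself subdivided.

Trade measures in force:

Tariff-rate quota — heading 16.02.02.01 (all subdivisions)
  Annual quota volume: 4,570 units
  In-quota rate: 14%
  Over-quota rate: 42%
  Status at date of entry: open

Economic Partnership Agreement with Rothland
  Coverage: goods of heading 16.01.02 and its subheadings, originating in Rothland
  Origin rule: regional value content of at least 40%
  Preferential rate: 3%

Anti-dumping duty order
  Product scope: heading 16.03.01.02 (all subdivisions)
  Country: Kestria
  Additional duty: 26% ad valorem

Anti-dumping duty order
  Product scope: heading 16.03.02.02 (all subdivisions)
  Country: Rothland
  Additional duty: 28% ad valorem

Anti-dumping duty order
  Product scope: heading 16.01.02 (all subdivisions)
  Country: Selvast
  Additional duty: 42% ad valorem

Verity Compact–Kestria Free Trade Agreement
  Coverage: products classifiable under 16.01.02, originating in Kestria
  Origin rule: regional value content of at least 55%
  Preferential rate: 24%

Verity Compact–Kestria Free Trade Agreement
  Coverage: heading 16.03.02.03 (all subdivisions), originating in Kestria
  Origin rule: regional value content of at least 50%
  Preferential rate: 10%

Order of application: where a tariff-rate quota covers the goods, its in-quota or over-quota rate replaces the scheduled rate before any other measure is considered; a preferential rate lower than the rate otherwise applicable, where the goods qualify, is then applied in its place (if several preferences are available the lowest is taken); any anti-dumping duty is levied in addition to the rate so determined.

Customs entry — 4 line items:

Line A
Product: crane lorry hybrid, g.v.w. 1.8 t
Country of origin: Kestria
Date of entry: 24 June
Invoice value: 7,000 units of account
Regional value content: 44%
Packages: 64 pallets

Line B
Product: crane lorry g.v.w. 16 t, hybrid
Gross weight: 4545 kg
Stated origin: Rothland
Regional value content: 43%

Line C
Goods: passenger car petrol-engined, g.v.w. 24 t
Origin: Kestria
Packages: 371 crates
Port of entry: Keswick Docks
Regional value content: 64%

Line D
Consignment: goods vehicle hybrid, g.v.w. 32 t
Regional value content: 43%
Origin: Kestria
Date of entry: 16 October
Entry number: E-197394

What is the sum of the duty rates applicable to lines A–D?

85%

Line A: crane lorry → 16.01; hybrid → 16.01.02; g.v.w. 1.8 t → 16.01.02.02. Scheduled 28%. Kestria agreement on 16.01.02: RVC < 55%; Kestria agreement on 16.03.02.03: 16.01.02.02 not covered. → 28%.
Line B: crane lorry → 16.01; hybrid → 16.01.02; g.v.w. 16 t → 16.01.02.03. Scheduled 32%. Rothland agreement on 16.01.02: RVC ≥ 40% → 3% available; preferential 3%. → 3%.
Line C: passenger car → 16.04; petrol-engined → 16.04.03; g.v.w. 24 t → 16.04.03.02. Scheduled 36%. Kestria agreement on 16.01.02: 16.04.03.02 not covered; Kestria agreement on 16.03.02.03: 16.04.03.02 not covered. → 36%.
Line D: goods vehicle → 16.03; hybrid → 16.03.01; g.v.w. 32 t → 16.03.01.03. Scheduled 18%. Kestria agreement on 16.01.02: 16.03.01.03 not covered; Kestria agreement on 16.03.02.03: 16.03.01.03 not covered. → 18%.
Sum: 28% + 3% + 36% + 18% = 85%.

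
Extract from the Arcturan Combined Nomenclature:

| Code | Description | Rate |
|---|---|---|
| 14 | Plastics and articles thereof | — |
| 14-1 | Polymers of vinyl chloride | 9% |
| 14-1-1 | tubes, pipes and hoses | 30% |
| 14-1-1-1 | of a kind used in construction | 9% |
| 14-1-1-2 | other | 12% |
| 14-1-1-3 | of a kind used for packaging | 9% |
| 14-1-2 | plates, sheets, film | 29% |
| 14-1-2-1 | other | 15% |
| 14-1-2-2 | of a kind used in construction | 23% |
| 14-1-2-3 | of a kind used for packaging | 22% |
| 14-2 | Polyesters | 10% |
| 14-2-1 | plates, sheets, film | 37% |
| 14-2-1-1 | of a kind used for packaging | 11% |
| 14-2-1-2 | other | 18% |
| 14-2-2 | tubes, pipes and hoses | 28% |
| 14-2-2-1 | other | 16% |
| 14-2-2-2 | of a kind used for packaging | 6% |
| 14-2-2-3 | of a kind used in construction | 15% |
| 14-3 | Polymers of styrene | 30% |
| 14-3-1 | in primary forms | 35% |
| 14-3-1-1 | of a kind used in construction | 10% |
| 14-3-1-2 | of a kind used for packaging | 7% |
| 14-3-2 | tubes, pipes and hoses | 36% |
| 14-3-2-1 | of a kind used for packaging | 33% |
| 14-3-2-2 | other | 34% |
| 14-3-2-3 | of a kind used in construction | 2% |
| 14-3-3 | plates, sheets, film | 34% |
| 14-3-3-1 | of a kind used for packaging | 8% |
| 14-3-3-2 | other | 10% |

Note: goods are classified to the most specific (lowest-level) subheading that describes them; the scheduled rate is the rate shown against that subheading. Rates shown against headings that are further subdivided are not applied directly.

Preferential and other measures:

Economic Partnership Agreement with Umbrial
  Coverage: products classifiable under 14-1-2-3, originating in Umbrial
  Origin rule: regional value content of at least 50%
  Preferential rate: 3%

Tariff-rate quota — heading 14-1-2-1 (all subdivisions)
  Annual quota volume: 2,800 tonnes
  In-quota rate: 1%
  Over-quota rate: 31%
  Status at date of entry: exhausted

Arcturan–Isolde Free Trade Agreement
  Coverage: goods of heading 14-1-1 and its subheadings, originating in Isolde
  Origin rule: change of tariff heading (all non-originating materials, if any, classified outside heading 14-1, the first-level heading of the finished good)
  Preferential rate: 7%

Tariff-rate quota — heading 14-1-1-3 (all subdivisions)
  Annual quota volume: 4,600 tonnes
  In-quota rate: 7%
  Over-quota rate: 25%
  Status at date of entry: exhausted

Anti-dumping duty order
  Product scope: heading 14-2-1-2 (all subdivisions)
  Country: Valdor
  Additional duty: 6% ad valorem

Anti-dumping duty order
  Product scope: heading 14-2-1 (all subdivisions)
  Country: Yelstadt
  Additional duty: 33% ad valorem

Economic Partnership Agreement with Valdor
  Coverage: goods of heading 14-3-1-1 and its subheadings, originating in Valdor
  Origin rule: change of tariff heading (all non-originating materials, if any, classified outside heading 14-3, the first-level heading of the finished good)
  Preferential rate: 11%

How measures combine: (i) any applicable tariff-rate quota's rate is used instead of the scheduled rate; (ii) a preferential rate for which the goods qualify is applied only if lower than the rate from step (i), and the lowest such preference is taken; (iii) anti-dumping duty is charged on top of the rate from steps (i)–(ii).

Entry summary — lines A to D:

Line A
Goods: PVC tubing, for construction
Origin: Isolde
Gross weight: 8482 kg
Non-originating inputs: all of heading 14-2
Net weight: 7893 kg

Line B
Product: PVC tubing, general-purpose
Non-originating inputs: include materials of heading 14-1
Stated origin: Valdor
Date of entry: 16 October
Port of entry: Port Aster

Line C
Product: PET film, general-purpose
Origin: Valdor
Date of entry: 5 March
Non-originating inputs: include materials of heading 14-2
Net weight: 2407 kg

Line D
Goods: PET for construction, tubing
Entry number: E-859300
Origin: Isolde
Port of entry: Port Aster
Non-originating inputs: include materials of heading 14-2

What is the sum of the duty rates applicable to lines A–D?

58%

Line A: PVC → 14-1; tubing → 14-1-1; for construction → 14-1-1-1. Scheduled 9%. Isolde agreement on 14-1-1: CTH met → 7% available; preferential 7%. → 7%.
Line B: PVC → 14-1; tubing → 14-1-1; general-purpose → 14-1-1-2. Scheduled 12%. Valdor agreement on 14-3-1-1: 14-1-1-2 not covered. → 12%.
Line C: PET → 14-2; film → 14-2-1; general-purpose → 14-2-1-2. Scheduled 18%. Valdor agreement on 14-3-1-1: 14-2-1-2 not covered; anti-dumping (Valdor, 14-2-1-2): +6%; total 18% + 6% = 24%. → 24%.
Line D: PET → 14-2; tubing → 14-2-2; for construction → 14-2-2-3. Scheduled 15%. Isolde agreement on 14-1-1: 14-2-2-3 not covered. → 15%.
Sum: 7% + 12% + 24% + 15% = 58%.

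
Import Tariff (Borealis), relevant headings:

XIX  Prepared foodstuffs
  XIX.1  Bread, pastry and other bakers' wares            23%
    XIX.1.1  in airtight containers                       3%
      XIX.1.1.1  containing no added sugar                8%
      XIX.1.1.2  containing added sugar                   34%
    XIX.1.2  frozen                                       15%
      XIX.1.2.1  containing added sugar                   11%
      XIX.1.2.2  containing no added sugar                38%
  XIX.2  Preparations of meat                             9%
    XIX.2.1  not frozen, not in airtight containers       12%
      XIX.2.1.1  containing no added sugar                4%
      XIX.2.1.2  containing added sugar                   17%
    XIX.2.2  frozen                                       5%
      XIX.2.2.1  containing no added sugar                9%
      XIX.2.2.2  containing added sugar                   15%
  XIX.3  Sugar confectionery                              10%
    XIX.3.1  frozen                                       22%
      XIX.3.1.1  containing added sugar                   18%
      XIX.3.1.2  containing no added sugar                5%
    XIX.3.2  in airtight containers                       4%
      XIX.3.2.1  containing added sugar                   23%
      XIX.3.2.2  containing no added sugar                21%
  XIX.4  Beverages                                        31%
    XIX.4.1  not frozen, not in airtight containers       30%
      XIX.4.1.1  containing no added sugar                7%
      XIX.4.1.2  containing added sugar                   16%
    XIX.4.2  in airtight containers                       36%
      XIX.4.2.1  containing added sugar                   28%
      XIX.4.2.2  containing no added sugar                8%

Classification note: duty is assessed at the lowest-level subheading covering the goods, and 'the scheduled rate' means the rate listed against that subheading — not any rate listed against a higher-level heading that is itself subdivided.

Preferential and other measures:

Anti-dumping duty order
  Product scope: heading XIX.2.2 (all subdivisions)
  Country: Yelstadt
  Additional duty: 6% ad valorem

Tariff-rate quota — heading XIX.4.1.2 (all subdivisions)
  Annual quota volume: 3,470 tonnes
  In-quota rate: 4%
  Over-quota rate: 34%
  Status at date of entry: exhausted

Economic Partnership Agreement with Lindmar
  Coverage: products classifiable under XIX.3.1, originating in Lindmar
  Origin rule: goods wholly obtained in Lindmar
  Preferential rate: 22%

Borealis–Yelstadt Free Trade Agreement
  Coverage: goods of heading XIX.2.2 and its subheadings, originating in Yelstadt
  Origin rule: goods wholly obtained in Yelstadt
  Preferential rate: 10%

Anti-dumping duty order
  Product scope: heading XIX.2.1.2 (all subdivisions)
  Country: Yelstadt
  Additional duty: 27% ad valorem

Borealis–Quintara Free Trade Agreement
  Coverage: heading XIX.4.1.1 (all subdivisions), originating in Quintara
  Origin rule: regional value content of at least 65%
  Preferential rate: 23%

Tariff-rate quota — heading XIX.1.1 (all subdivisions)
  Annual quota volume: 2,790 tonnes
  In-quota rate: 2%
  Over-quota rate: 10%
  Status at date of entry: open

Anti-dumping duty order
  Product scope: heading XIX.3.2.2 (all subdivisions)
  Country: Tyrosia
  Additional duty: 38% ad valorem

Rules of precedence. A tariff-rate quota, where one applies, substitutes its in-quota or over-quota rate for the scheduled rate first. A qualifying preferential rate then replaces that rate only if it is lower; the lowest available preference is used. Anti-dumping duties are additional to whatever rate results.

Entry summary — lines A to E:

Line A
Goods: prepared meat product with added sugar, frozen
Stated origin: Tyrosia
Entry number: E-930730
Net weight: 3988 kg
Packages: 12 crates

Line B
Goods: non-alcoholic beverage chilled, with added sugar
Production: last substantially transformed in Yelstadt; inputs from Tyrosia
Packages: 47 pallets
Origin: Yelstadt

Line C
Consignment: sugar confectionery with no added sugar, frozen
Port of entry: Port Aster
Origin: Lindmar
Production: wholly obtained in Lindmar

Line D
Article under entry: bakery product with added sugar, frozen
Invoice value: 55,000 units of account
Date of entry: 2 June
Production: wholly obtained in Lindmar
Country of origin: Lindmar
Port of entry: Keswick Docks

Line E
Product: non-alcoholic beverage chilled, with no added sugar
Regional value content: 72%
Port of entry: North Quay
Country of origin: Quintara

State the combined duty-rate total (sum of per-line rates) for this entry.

72%

Line A: prepared meat product → XIX.2; frozen → XIX.2.2; with added sugar → XIX.2.2.2. Scheduled 15%. No special measure applies. → 15%.
Line B: non-alcoholic beverage → XIX.4; chilled → XIX.4.1; with added sugar → XIX.4.1.2. Scheduled 16%. quota on XIX.4.1.2 exhausted → over-quota 34%; Yelstadt agreement on XIX.2.2: XIX.4.1.2 not covered. → 34%.
Line C: sugar confectionery → XIX.3; frozen → XIX.3.1; with no added sugar → XIX.3.1.2. Scheduled 5%. Lindmar agreement on XIX.3.1: wholly obtained → 22% available; preference 22% not lower than 5% → no reduction. → 5%.
Line D: bakery product → XIX.1; frozen → XIX.1.2; with added sugar → XIX.1.2.1. Scheduled 11%. Lindmar agreement on XIX.3.1: XIX.1.2.1 not covered. → 11%.
Line E: non-alcoholic beverage → XIX.4; chilled → XIX.4.1; with no added sugar → XIX.4.1.1. Scheduled 7%. Quintara agreement on XIX.4.1.1: RVC ≥ 65% → 23% available; preference 23% not lower than 7% → no reduction. → 7%.
Sum: 15% + 34% + 5% + 11% + 7% = 72%.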